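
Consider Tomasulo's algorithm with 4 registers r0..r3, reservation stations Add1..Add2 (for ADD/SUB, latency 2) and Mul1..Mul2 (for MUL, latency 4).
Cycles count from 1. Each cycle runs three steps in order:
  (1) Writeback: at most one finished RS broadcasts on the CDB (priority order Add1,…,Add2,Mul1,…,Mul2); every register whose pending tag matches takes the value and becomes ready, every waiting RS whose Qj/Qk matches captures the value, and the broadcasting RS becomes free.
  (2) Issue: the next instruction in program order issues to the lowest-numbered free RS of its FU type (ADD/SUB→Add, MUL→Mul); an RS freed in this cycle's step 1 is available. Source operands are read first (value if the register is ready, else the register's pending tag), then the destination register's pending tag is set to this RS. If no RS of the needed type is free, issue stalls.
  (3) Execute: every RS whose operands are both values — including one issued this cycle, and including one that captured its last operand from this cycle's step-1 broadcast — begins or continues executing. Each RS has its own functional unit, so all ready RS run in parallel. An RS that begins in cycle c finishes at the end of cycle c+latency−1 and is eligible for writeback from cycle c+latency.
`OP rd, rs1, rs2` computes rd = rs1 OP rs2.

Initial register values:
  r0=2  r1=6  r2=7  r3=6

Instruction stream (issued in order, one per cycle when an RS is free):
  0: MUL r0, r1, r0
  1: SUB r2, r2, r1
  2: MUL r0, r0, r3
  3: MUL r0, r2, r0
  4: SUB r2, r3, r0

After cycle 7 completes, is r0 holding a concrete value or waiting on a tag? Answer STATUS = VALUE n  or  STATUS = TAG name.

c1: issue MUL r0<-Mul1 | r0:Mul1,r1:6,r2:7,r3:6
c2: issue SUB r2<-Add1 | r0:Mul1,r1:6,r2:Add1,r3:6
c3: issue MUL r0<-Mul2 | r0:Mul2,r1:6,r2:Add1,r3:6
c4: CDB Add1=1; stall | r0:Mul2,r1:6,r2:1,r3:6
c5: CDB Mul1=12; issue MUL r0<-Mul1 | r0:Mul1,r1:6,r2:1,r3:6
c6: issue SUB r2<-Add1 | r0:Mul1,r1:6,r2:Add1,r3:6
c7: - | r0:Mul1,r1:6,r2:Add1,r3:6

STATUS = TAG Mul1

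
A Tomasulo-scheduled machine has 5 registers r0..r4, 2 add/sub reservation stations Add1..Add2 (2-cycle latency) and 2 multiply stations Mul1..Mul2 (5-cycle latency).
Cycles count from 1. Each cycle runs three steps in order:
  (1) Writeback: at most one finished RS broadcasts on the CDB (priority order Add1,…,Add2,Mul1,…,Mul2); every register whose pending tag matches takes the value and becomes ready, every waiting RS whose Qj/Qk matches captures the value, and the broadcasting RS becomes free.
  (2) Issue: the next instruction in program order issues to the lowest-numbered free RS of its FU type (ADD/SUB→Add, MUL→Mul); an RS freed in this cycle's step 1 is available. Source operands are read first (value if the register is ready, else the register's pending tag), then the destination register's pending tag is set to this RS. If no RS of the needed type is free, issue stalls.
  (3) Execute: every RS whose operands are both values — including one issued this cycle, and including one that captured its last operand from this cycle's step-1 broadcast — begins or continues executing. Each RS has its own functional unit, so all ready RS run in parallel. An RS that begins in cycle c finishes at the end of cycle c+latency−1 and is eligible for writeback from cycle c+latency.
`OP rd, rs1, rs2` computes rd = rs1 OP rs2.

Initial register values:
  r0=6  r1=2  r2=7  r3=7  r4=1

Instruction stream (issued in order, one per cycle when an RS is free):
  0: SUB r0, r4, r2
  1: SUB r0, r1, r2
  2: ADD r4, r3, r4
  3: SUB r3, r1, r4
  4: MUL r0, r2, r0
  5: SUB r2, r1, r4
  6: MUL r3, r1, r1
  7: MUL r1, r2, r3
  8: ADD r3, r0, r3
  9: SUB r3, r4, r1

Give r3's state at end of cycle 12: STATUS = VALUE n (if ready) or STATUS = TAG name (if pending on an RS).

c1: issue SUB r0<-Add1 | r0:Add1,r1:2,r2:7,r3:7,r4:1
c2: issue SUB r0<-Add2 | r0:Add2,r1:2,r2:7,r3:7,r4:1
c3: CDB Add1=-6; issue ADD r4<-Add1 | r0:Add2,r1:2,r2:7,r3:7,r4:Add1
c4: CDB Add2=-5; issue SUB r3<-Add2 | r0:-5,r1:2,r2:7,r3:Add2,r4:Add1
c5: CDB Add1=8; issue MUL r0<-Mul1 | r0:Mul1,r1:2,r2:7,r3:Add2,r4:8
c6: issue SUB r2<-Add1 | r0:Mul1,r1:2,r2:Add1,r3:Add2,r4:8
c7: CDB Add2=-6; issue MUL r3<-Mul2 | r0:Mul1,r1:2,r2:Add1,r3:Mul2,r4:8
c8: CDB Add1=-6; stall | r0:Mul1,r1:2,r2:-6,r3:Mul2,r4:8
c9: stall | r0:Mul1,r1:2,r2:-6,r3:Mul2,r4:8
c10: CDB Mul1=-35; issue MUL r1<-Mul1 | r0:-35,r1:Mul1,r2:-6,r3:Mul2,r4:8
c11: issue ADD r3<-Add1 | r0:-35,r1:Mul1,r2:-6,r3:Add1,r4:8
c12: CDB Mul2=4; issue SUB r3<-Add2 | r0:-35,r1:Mul1,r2:-6,r3:Add2,r4:8

STATUS = TAG Add2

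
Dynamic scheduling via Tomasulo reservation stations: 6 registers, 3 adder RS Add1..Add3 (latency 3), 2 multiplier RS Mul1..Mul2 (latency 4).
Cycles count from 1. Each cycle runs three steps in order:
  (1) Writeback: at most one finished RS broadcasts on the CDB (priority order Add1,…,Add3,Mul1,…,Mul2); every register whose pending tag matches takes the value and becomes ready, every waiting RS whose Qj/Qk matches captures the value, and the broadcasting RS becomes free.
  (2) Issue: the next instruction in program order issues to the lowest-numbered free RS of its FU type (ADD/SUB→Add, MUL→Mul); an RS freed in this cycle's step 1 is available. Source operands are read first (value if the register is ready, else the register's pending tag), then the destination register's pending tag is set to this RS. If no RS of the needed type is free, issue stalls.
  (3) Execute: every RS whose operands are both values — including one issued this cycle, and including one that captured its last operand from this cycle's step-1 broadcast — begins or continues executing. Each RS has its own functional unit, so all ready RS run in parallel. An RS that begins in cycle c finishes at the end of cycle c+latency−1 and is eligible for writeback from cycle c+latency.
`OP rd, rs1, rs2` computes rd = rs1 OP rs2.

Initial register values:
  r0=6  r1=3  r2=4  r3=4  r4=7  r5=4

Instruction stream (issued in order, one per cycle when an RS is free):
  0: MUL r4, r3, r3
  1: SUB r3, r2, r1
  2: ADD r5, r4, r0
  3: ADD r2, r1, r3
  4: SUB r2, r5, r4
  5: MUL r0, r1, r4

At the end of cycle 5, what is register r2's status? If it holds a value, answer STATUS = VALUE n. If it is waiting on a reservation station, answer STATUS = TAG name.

STATUS = TAG Add1

c1: issue MUL r4<-Mul1 | r0:6,r1:3,r2:4,r3:4,r4:Mul1,r5:4
c2: issue SUB r3<-Add1 | r0:6,r1:3,r2:4,r3:Add1,r4:Mul1,r5:4
c3: issue ADD r5<-Add2 | r0:6,r1:3,r2:4,r3:Add1,r4:Mul1,r5:Add2
c4: issue ADD r2<-Add3 | r0:6,r1:3,r2:Add3,r3:Add1,r4:Mul1,r5:Add2
c5: CDB Add1=1; issue SUB r2<-Add1 | r0:6,r1:3,r2:Add1,r3:1,r4:Mul1,r5:Add2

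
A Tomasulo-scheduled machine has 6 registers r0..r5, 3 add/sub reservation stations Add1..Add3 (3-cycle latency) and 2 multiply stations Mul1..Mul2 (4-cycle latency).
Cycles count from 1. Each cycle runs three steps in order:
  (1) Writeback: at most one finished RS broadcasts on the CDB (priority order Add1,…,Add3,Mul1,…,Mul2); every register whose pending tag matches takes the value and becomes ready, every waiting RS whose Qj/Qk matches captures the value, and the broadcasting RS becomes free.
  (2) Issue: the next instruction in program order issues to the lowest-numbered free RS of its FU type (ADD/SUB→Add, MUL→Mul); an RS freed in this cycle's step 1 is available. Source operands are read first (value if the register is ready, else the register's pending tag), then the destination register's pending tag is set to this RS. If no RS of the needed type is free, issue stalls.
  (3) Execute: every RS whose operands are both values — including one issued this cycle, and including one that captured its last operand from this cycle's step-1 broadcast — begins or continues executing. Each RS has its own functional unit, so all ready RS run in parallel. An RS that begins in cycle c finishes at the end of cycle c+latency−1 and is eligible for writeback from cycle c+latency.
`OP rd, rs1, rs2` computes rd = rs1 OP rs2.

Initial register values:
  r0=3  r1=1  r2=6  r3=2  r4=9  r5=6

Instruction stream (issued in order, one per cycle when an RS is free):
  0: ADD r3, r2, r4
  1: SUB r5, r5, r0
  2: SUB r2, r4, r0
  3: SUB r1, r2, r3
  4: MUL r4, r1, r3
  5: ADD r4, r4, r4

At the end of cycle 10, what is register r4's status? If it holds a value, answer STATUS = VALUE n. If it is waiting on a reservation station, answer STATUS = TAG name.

cycle 1: issue ADD r3<-Add1 // r0:3,r1:1,r2:6,r3:Add1,r4:9,r5:6
cycle 2: issue SUB r5<-Add2 // r0:3,r1:1,r2:6,r3:Add1,r4:9,r5:Add2
cycle 3: issue SUB r2<-Add3 // r0:3,r1:1,r2:Add3,r3:Add1,r4:9,r5:Add2
cycle 4: CDB Add1=15; issue SUB r1<-Add1 // r0:3,r1:Add1,r2:Add3,r3:15,r4:9,r5:Add2
cycle 5: CDB Add2=3; issue MUL r4<-Mul1 // r0:3,r1:Add1,r2:Add3,r3:15,r4:Mul1,r5:3
cycle 6: CDB Add3=6; issue ADD r4<-Add2 // r0:3,r1:Add1,r2:6,r3:15,r4:Add2,r5:3
cycle 7: - // r0:3,r1:Add1,r2:6,r3:15,r4:Add2,r5:3
cycle 8: - // r0:3,r1:Add1,r2:6,r3:15,r4:Add2,r5:3
cycle 9: CDB Add1=-9 // r0:3,r1:-9,r2:6,r3:15,r4:Add2,r5:3
cycle 10: - // r0:3,r1:-9,r2:6,r3:15,r4:Add2,r5:3

STATUS = TAG Add2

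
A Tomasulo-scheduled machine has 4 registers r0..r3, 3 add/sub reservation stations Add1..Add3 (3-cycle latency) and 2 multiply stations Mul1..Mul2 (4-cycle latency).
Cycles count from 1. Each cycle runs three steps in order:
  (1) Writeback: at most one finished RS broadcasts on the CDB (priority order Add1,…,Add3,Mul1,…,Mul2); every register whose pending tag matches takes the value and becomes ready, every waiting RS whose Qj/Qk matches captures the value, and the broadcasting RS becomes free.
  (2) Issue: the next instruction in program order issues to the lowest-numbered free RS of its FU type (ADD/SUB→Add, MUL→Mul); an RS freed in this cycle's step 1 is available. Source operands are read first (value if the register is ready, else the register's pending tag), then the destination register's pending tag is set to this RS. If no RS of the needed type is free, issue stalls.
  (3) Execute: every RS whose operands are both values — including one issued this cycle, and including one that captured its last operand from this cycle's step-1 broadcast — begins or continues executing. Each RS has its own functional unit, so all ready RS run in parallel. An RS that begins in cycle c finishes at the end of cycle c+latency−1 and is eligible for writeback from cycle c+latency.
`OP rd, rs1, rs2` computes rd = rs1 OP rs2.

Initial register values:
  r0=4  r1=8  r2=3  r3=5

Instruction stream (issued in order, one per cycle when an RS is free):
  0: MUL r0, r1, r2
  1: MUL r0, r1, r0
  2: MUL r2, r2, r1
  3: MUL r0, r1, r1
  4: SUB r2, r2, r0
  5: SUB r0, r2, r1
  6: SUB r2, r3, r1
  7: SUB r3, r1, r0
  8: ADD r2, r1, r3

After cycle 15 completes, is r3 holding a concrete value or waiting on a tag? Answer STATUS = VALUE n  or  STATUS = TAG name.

STATUS = TAG Add3

cycle 1: issue MUL r0<-Mul1 // r0:Mul1,r1:8,r2:3,r3:5
cycle 2: issue MUL r0<-Mul2 // r0:Mul2,r1:8,r2:3,r3:5
cycle 3: stall // r0:Mul2,r1:8,r2:3,r3:5
cycle 4: stall // r0:Mul2,r1:8,r2:3,r3:5
cycle 5: CDB Mul1=24; issue MUL r2<-Mul1 // r0:Mul2,r1:8,r2:Mul1,r3:5
cycle 6: stall // r0:Mul2,r1:8,r2:Mul1,r3:5
cycle 7: stall // r0:Mul2,r1:8,r2:Mul1,r3:5
cycle 8: stall // r0:Mul2,r1:8,r2:Mul1,r3:5
cycle 9: CDB Mul1=24; issue MUL r0<-Mul1 // r0:Mul1,r1:8,r2:24,r3:5
cycle 10: CDB Mul2=192; issue SUB r2<-Add1 // r0:Mul1,r1:8,r2:Add1,r3:5
cycle 11: issue SUB r0<-Add2 // r0:Add2,r1:8,r2:Add1,r3:5
cycle 12: issue SUB r2<-Add3 // r0:Add2,r1:8,r2:Add3,r3:5
cycle 13: CDB Mul1=64; stall // r0:Add2,r1:8,r2:Add3,r3:5
cycle 14: stall // r0:Add2,r1:8,r2:Add3,r3:5
cycle 15: CDB Add3=-3; issue SUB r3<-Add3 // r0:Add2,r1:8,r2:-3,r3:Add3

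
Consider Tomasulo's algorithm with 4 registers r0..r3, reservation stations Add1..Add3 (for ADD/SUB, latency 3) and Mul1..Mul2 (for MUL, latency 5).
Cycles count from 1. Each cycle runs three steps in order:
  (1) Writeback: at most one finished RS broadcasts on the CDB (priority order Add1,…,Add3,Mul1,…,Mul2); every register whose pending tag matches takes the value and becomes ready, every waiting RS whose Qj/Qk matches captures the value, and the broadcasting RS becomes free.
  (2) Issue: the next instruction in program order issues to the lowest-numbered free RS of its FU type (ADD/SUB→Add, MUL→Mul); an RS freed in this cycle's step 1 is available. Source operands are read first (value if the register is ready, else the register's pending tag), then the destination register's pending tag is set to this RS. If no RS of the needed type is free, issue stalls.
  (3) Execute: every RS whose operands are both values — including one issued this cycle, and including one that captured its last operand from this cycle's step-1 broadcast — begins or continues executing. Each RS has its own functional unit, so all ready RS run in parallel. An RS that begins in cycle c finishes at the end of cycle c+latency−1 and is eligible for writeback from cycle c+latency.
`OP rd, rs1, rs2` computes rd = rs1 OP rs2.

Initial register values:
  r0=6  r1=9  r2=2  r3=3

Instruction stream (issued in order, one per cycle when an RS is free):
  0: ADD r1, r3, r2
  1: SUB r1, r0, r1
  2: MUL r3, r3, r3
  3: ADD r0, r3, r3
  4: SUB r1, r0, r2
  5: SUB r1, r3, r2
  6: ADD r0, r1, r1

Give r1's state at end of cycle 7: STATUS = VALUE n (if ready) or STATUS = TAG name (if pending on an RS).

cycle 1: issue ADD r1<-Add1 // r0:6,r1:Add1,r2:2,r3:3
cycle 2: issue SUB r1<-Add2 // r0:6,r1:Add2,r2:2,r3:3
cycle 3: issue MUL r3<-Mul1 // r0:6,r1:Add2,r2:2,r3:Mul1
cycle 4: CDB Add1=5; issue ADD r0<-Add1 // r0:Add1,r1:Add2,r2:2,r3:Mul1
cycle 5: issue SUB r1<-Add3 // r0:Add1,r1:Add3,r2:2,r3:Mul1
cycle 6: stall // r0:Add1,r1:Add3,r2:2,r3:Mul1
cycle 7: CDB Add2=1; issue SUB r1<-Add2 // r0:Add1,r1:Add2,r2:2,r3:Mul1

STATUS = TAG Add2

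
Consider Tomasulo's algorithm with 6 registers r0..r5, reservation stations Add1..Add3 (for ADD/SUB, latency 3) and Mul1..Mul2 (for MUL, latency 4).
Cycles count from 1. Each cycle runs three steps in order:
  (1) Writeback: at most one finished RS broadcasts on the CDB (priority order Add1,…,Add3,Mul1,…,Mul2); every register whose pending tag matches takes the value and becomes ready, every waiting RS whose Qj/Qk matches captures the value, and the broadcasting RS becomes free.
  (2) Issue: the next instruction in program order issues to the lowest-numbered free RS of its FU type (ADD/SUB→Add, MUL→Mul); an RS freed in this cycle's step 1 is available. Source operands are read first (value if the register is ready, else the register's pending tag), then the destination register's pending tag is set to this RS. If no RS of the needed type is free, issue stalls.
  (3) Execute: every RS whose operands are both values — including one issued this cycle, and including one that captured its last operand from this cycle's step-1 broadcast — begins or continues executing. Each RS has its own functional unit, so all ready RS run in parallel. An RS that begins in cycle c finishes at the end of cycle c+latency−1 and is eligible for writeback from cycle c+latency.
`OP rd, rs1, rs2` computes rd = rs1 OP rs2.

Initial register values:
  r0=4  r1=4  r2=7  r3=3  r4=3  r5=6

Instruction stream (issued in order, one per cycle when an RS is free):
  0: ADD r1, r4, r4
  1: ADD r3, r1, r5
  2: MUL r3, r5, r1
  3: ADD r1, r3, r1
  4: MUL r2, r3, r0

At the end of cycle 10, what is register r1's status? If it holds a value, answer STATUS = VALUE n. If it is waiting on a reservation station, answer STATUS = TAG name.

STATUS = TAG Add1

cycle 1: issue ADD r1<-Add1 // r0:4,r1:Add1,r2:7,r3:3,r4:3,r5:6
cycle 2: issue ADD r3<-Add2 // r0:4,r1:Add1,r2:7,r3:Add2,r4:3,r5:6
cycle 3: issue MUL r3<-Mul1 // r0:4,r1:Add1,r2:7,r3:Mul1,r4:3,r5:6
cycle 4: CDB Add1=6; issue ADD r1<-Add1 // r0:4,r1:Add1,r2:7,r3:Mul1,r4:3,r5:6
cycle 5: issue MUL r2<-Mul2 // r0:4,r1:Add1,r2:Mul2,r3:Mul1,r4:3,r5:6
cycle 6: - // r0:4,r1:Add1,r2:Mul2,r3:Mul1,r4:3,r5:6
cycle 7: CDB Add2=12 // r0:4,r1:Add1,r2:Mul2,r3:Mul1,r4:3,r5:6
cycle 8: CDB Mul1=36 // r0:4,r1:Add1,r2:Mul2,r3:36,r4:3,r5:6
cycle 9: - // r0:4,r1:Add1,r2:Mul2,r3:36,r4:3,r5:6
cycle 10: - // r0:4,r1:Add1,r2:Mul2,r3:36,r4:3,r5:6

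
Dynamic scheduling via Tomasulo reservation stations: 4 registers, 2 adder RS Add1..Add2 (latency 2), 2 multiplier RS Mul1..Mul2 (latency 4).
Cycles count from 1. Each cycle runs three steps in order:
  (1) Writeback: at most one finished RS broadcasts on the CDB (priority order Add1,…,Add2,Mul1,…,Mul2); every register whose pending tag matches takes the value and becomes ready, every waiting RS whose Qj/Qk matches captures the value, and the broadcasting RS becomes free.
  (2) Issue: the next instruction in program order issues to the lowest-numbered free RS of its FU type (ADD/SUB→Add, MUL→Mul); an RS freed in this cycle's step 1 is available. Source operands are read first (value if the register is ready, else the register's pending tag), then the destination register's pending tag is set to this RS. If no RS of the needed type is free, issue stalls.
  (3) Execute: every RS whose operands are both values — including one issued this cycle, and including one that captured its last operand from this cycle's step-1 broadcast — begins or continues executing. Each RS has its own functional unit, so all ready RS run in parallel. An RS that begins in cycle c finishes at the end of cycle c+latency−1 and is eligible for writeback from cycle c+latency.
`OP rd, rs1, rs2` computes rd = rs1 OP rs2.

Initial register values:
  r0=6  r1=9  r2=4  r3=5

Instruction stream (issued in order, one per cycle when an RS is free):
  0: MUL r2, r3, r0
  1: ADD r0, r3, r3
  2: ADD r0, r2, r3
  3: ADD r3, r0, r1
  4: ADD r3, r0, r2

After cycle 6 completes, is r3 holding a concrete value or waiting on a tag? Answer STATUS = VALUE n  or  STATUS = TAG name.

STATUS = TAG Add1

cycle 1: issue MUL r2<-Mul1 // r0:6,r1:9,r2:Mul1,r3:5
cycle 2: issue ADD r0<-Add1 // r0:Add1,r1:9,r2:Mul1,r3:5
cycle 3: issue ADD r0<-Add2 // r0:Add2,r1:9,r2:Mul1,r3:5
cycle 4: CDB Add1=10; issue ADD r3<-Add1 // r0:Add2,r1:9,r2:Mul1,r3:Add1
cycle 5: CDB Mul1=30; stall // r0:Add2,r1:9,r2:30,r3:Add1
cycle 6: stall // r0:Add2,r1:9,r2:30,r3:Add1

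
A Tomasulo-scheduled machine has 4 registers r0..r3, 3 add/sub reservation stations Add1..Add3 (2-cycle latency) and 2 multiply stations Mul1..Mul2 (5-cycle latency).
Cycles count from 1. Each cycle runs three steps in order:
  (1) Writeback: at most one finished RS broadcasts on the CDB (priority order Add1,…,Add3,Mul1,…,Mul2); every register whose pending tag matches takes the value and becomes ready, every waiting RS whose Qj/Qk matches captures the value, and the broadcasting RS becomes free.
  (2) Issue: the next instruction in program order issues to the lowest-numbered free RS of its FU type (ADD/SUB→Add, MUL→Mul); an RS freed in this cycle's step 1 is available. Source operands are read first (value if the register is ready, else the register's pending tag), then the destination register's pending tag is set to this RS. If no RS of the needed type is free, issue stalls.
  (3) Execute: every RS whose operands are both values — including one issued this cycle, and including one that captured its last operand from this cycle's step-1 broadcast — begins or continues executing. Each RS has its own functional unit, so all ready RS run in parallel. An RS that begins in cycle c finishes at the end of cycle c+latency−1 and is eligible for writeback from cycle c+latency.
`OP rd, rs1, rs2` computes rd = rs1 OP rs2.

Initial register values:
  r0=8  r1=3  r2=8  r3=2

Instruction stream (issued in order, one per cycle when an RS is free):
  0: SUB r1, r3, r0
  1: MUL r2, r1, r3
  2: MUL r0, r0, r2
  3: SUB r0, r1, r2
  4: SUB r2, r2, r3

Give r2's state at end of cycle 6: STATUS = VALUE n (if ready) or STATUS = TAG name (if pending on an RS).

  c1: issue SUB r1<-Add1  regs: r0:8,r1:Add1,r2:8,r3:2
  c2: issue MUL r2<-Mul1  regs: r0:8,r1:Add1,r2:Mul1,r3:2
  c3: CDB Add1=-6; issue MUL r0<-Mul2  regs: r0:Mul2,r1:-6,r2:Mul1,r3:2
  c4: issue SUB r0<-Add1  regs: r0:Add1,r1:-6,r2:Mul1,r3:2
  c5: issue SUB r2<-Add2  regs: r0:Add1,r1:-6,r2:Add2,r3:2
  c6: -  regs: r0:Add1,r1:-6,r2:Add2,r3:2

STATUS = TAG Add2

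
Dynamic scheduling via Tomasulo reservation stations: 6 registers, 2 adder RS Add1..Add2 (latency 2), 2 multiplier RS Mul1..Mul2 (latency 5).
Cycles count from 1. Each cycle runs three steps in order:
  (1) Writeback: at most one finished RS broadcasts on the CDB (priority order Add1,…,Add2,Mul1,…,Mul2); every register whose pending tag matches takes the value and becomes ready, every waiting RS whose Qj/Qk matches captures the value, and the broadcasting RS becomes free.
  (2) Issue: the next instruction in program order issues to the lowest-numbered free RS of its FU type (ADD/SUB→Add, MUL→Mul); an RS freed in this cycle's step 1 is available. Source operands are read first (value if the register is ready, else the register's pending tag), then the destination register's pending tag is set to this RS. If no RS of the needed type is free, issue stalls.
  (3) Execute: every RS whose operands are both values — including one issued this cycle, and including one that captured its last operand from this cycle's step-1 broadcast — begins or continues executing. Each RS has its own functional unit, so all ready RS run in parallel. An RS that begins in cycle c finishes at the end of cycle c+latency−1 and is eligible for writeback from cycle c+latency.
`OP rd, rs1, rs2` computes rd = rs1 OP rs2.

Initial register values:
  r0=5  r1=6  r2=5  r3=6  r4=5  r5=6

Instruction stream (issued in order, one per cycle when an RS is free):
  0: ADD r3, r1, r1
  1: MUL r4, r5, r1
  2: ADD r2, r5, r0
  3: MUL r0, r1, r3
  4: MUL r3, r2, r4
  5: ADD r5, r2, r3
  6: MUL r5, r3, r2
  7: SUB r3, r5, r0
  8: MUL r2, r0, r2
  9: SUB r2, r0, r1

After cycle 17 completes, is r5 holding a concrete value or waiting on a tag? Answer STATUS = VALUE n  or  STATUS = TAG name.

cycle 1: issue ADD r3<-Add1 // r0:5,r1:6,r2:5,r3:Add1,r4:5,r5:6
cycle 2: issue MUL r4<-Mul1 // r0:5,r1:6,r2:5,r3:Add1,r4:Mul1,r5:6
cycle 3: CDB Add1=12; issue ADD r2<-Add1 // r0:5,r1:6,r2:Add1,r3:12,r4:Mul1,r5:6
cycle 4: issue MUL r0<-Mul2 // r0:Mul2,r1:6,r2:Add1,r3:12,r4:Mul1,r5:6
cycle 5: CDB Add1=11; stall // r0:Mul2,r1:6,r2:11,r3:12,r4:Mul1,r5:6
cycle 6: stall // r0:Mul2,r1:6,r2:11,r3:12,r4:Mul1,r5:6
cycle 7: CDB Mul1=36; issue MUL r3<-Mul1 // r0:Mul2,r1:6,r2:11,r3:Mul1,r4:36,r5:6
cycle 8: issue ADD r5<-Add1 // r0:Mul2,r1:6,r2:11,r3:Mul1,r4:36,r5:Add1
cycle 9: CDB Mul2=72; issue MUL r5<-Mul2 // r0:72,r1:6,r2:11,r3:Mul1,r4:36,r5:Mul2
cycle 10: issue SUB r3<-Add2 // r0:72,r1:6,r2:11,r3:Add2,r4:36,r5:Mul2
cycle 11: stall // r0:72,r1:6,r2:11,r3:Add2,r4:36,r5:Mul2
cycle 12: CDB Mul1=396; issue MUL r2<-Mul1 // r0:72,r1:6,r2:Mul1,r3:Add2,r4:36,r5:Mul2
cycle 13: stall // r0:72,r1:6,r2:Mul1,r3:Add2,r4:36,r5:Mul2
cycle 14: CDB Add1=407; issue SUB r2<-Add1 // r0:72,r1:6,r2:Add1,r3:Add2,r4:36,r5:Mul2
cycle 15: - // r0:72,r1:6,r2:Add1,r3:Add2,r4:36,r5:Mul2
cycle 16: CDB Add1=66 // r0:72,r1:6,r2:66,r3:Add2,r4:36,r5:Mul2
cycle 17: CDB Mul1=792 // r0:72,r1:6,r2:66,r3:Add2,r4:36,r5:Mul2

STATUS = TAG Mul2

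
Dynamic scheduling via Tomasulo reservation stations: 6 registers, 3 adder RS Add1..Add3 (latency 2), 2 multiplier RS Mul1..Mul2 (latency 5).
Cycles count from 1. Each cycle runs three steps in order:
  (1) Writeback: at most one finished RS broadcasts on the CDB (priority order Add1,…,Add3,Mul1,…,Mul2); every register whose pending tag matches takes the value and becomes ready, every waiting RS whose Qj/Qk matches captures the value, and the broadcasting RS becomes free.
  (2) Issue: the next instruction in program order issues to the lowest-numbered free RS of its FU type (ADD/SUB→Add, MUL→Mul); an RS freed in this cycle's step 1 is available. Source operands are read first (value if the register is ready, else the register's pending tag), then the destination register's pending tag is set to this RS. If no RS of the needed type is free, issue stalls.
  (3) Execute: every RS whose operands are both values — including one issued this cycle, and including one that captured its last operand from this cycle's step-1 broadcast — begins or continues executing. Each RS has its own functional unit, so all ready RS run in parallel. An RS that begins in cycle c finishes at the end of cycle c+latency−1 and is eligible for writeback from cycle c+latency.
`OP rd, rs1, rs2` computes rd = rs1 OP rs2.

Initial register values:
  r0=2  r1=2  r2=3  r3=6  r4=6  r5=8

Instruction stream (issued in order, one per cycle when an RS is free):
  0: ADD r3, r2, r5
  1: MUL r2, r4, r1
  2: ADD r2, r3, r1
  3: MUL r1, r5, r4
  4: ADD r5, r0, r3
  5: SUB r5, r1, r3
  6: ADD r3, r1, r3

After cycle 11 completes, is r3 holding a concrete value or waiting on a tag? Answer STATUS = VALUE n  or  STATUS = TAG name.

STATUS = VALUE 59

cycle 1: issue ADD r3<-Add1 // r0:2,r1:2,r2:3,r3:Add1,r4:6,r5:8
cycle 2: issue MUL r2<-Mul1 // r0:2,r1:2,r2:Mul1,r3:Add1,r4:6,r5:8
cycle 3: CDB Add1=11; issue ADD r2<-Add1 // r0:2,r1:2,r2:Add1,r3:11,r4:6,r5:8
cycle 4: issue MUL r1<-Mul2 // r0:2,r1:Mul2,r2:Add1,r3:11,r4:6,r5:8
cycle 5: CDB Add1=13; issue ADD r5<-Add1 // r0:2,r1:Mul2,r2:13,r3:11,r4:6,r5:Add1
cycle 6: issue SUB r5<-Add2 // r0:2,r1:Mul2,r2:13,r3:11,r4:6,r5:Add2
cycle 7: CDB Add1=13; issue ADD r3<-Add1 // r0:2,r1:Mul2,r2:13,r3:Add1,r4:6,r5:Add2
cycle 8: CDB Mul1=12 // r0:2,r1:Mul2,r2:13,r3:Add1,r4:6,r5:Add2
cycle 9: CDB Mul2=48 // r0:2,r1:48,r2:13,r3:Add1,r4:6,r5:Add2
cycle 10: - // r0:2,r1:48,r2:13,r3:Add1,r4:6,r5:Add2
cycle 11: CDB Add1=59 // r0:2,r1:48,r2:13,r3:59,r4:6,r5:Add2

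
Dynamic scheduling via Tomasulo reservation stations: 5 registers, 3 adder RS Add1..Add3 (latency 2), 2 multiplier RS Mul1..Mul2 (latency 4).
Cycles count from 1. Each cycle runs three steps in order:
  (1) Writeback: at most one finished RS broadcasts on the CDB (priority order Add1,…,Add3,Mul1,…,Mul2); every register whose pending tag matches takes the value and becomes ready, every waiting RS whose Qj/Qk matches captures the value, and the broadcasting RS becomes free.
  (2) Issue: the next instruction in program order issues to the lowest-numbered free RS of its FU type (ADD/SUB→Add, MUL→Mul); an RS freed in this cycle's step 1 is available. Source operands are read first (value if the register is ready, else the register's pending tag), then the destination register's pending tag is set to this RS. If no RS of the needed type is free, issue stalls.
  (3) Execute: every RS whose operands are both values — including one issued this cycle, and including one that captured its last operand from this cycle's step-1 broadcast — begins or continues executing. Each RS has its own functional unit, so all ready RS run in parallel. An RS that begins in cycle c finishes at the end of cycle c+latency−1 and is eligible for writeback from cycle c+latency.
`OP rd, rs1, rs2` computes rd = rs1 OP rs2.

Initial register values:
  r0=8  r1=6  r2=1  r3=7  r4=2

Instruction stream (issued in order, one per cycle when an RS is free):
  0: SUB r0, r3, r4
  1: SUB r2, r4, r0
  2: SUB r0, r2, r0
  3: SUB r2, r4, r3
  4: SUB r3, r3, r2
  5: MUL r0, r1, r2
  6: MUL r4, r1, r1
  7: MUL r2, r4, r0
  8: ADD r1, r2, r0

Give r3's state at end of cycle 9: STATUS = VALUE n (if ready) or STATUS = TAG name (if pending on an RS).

STATUS = VALUE 12

cycle 1: issue SUB r0<-Add1 // r0:Add1,r1:6,r2:1,r3:7,r4:2
cycle 2: issue SUB r2<-Add2 // r0:Add1,r1:6,r2:Add2,r3:7,r4:2
cycle 3: CDB Add1=5; issue SUB r0<-Add1 // r0:Add1,r1:6,r2:Add2,r3:7,r4:2
cycle 4: issue SUB r2<-Add3 // r0:Add1,r1:6,r2:Add3,r3:7,r4:2
cycle 5: CDB Add2=-3; issue SUB r3<-Add2 // r0:Add1,r1:6,r2:Add3,r3:Add2,r4:2
cycle 6: CDB Add3=-5; issue MUL r0<-Mul1 // r0:Mul1,r1:6,r2:-5,r3:Add2,r4:2
cycle 7: CDB Add1=-8; issue MUL r4<-Mul2 // r0:Mul1,r1:6,r2:-5,r3:Add2,r4:Mul2
cycle 8: CDB Add2=12; stall // r0:Mul1,r1:6,r2:-5,r3:12,r4:Mul2
cycle 9: stall // r0:Mul1,r1:6,r2:-5,r3:12,r4:Mul2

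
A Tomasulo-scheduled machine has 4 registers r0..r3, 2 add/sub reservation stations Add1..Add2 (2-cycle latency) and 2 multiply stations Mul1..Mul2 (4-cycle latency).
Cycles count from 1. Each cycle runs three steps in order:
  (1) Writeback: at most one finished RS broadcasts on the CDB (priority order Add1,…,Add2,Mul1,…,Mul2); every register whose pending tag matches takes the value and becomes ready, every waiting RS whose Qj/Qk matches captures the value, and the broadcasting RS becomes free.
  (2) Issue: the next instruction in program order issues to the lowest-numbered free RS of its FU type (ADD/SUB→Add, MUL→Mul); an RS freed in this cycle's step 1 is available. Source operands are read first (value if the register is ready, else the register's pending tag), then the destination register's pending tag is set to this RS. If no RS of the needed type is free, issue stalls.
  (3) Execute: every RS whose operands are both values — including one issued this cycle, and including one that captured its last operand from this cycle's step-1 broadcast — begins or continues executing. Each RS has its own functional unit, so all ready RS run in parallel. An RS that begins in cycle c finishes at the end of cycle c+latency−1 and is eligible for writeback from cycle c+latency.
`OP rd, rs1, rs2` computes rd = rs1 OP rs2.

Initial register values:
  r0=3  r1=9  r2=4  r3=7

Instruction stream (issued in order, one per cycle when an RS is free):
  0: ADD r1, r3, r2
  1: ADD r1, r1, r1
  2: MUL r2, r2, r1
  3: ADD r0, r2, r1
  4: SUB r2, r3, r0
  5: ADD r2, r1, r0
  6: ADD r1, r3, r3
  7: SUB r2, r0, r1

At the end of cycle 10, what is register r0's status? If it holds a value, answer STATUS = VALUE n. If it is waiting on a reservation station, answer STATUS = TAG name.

  c1: issue ADD r1<-Add1  regs: r0:3,r1:Add1,r2:4,r3:7
  c2: issue ADD r1<-Add2  regs: r0:3,r1:Add2,r2:4,r3:7
  c3: CDB Add1=11; issue MUL r2<-Mul1  regs: r0:3,r1:Add2,r2:Mul1,r3:7
  c4: issue ADD r0<-Add1  regs: r0:Add1,r1:Add2,r2:Mul1,r3:7
  c5: CDB Add2=22; issue SUB r2<-Add2  regs: r0:Add1,r1:22,r2:Add2,r3:7
  c6: stall  regs: r0:Add1,r1:22,r2:Add2,r3:7
  c7: stall  regs: r0:Add1,r1:22,r2:Add2,r3:7
  c8: stall  regs: r0:Add1,r1:22,r2:Add2,r3:7
  c9: CDB Mul1=88; stall  regs: r0:Add1,r1:22,r2:Add2,r3:7
  c10: stall  regs: r0:Add1,r1:22,r2:Add2,r3:7

STATUS = TAG Add1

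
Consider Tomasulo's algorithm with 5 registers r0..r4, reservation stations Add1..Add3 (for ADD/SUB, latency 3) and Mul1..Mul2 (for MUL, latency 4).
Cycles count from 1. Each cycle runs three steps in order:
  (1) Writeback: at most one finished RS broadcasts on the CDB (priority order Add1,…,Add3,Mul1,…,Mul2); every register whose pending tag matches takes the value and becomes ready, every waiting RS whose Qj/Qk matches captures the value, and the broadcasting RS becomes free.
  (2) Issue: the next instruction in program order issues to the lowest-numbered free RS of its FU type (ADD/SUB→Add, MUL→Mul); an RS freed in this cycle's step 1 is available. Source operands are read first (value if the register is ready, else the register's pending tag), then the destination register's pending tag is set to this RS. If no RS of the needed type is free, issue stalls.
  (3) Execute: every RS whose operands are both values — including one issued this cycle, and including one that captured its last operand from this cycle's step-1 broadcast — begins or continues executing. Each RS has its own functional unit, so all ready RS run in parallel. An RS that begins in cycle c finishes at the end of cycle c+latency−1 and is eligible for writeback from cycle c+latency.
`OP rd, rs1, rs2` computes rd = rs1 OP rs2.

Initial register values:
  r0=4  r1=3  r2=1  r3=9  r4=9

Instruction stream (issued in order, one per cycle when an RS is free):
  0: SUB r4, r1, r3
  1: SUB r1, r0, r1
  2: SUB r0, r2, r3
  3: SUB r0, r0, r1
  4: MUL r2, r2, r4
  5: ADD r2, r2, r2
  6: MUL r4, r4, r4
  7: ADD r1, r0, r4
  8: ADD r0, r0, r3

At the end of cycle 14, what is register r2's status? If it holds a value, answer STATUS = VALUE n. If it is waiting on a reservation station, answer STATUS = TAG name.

STATUS = VALUE -12

c1: issue SUB r4<-Add1 | r0:4,r1:3,r2:1,r3:9,r4:Add1
c2: issue SUB r1<-Add2 | r0:4,r1:Add2,r2:1,r3:9,r4:Add1
c3: issue SUB r0<-Add3 | r0:Add3,r1:Add2,r2:1,r3:9,r4:Add1
c4: CDB Add1=-6; issue SUB r0<-Add1 | r0:Add1,r1:Add2,r2:1,r3:9,r4:-6
c5: CDB Add2=1; issue MUL r2<-Mul1 | r0:Add1,r1:1,r2:Mul1,r3:9,r4:-6
c6: CDB Add3=-8; issue ADD r2<-Add2 | r0:Add1,r1:1,r2:Add2,r3:9,r4:-6
c7: issue MUL r4<-Mul2 | r0:Add1,r1:1,r2:Add2,r3:9,r4:Mul2
c8: issue ADD r1<-Add3 | r0:Add1,r1:Add3,r2:Add2,r3:9,r4:Mul2
c9: CDB Add1=-9; issue ADD r0<-Add1 | r0:Add1,r1:Add3,r2:Add2,r3:9,r4:Mul2
c10: CDB Mul1=-6 | r0:Add1,r1:Add3,r2:Add2,r3:9,r4:Mul2
c11: CDB Mul2=36 | r0:Add1,r1:Add3,r2:Add2,r3:9,r4:36
c12: CDB Add1=0 | r0:0,r1:Add3,r2:Add2,r3:9,r4:36
c13: CDB Add2=-12 | r0:0,r1:Add3,r2:-12,r3:9,r4:36
c14: CDB Add3=27 | r0:0,r1:27,r2:-12,r3:9,r4:36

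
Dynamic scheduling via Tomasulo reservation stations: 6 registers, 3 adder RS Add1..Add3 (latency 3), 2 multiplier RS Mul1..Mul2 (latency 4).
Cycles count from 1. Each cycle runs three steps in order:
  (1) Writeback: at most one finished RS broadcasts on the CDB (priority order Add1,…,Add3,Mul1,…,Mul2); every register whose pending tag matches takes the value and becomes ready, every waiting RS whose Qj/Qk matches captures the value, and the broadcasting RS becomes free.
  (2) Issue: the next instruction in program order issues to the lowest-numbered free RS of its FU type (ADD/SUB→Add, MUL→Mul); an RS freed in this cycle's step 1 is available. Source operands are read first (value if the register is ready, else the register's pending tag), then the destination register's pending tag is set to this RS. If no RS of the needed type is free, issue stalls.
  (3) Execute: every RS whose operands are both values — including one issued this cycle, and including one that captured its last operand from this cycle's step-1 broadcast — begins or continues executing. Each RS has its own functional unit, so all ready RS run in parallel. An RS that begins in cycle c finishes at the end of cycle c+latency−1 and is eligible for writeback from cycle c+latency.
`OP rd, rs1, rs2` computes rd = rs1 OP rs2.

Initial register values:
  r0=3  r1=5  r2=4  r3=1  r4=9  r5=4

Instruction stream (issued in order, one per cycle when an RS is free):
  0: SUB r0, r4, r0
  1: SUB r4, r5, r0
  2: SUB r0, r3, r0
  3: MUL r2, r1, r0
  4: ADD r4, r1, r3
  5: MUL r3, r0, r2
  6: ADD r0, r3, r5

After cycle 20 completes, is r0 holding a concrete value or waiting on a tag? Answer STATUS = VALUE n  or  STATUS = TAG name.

  c1: issue SUB r0<-Add1  regs: r0:Add1,r1:5,r2:4,r3:1,r4:9,r5:4
  c2: issue SUB r4<-Add2  regs: r0:Add1,r1:5,r2:4,r3:1,r4:Add2,r5:4
  c3: issue SUB r0<-Add3  regs: r0:Add3,r1:5,r2:4,r3:1,r4:Add2,r5:4
  c4: CDB Add1=6; issue MUL r2<-Mul1  regs: r0:Add3,r1:5,r2:Mul1,r3:1,r4:Add2,r5:4
  c5: issue ADD r4<-Add1  regs: r0:Add3,r1:5,r2:Mul1,r3:1,r4:Add1,r5:4
  c6: issue MUL r3<-Mul2  regs: r0:Add3,r1:5,r2:Mul1,r3:Mul2,r4:Add1,r5:4
  c7: CDB Add2=-2; issue ADD r0<-Add2  regs: r0:Add2,r1:5,r2:Mul1,r3:Mul2,r4:Add1,r5:4
  c8: CDB Add1=6  regs: r0:Add2,r1:5,r2:Mul1,r3:Mul2,r4:6,r5:4
  c9: CDB Add3=-5  regs: r0:Add2,r1:5,r2:Mul1,r3:Mul2,r4:6,r5:4
  c10: -  regs: r0:Add2,r1:5,r2:Mul1,r3:Mul2,r4:6,r5:4
  c11: -  regs: r0:Add2,r1:5,r2:Mul1,r3:Mul2,r4:6,r5:4
  c12: -  regs: r0:Add2,r1:5,r2:Mul1,r3:Mul2,r4:6,r5:4
  c13: CDB Mul1=-25  regs: r0:Add2,r1:5,r2:-25,r3:Mul2,r4:6,r5:4
  c14: -  regs: r0:Add2,r1:5,r2:-25,r3:Mul2,r4:6,r5:4
  c15: -  regs: r0:Add2,r1:5,r2:-25,r3:Mul2,r4:6,r5:4
  c16: -  regs: r0:Add2,r1:5,r2:-25,r3:Mul2,r4:6,r5:4
  c17: CDB Mul2=125  regs: r0:Add2,r1:5,r2:-25,r3:125,r4:6,r5:4
  c18: -  regs: r0:Add2,r1:5,r2:-25,r3:125,r4:6,r5:4
  c19: -  regs: r0:Add2,r1:5,r2:-25,r3:125,r4:6,r5:4
  c20: CDB Add2=129  regs: r0:129,r1:5,r2:-25,r3:125,r4:6,r5:4

STATUS = VALUE 129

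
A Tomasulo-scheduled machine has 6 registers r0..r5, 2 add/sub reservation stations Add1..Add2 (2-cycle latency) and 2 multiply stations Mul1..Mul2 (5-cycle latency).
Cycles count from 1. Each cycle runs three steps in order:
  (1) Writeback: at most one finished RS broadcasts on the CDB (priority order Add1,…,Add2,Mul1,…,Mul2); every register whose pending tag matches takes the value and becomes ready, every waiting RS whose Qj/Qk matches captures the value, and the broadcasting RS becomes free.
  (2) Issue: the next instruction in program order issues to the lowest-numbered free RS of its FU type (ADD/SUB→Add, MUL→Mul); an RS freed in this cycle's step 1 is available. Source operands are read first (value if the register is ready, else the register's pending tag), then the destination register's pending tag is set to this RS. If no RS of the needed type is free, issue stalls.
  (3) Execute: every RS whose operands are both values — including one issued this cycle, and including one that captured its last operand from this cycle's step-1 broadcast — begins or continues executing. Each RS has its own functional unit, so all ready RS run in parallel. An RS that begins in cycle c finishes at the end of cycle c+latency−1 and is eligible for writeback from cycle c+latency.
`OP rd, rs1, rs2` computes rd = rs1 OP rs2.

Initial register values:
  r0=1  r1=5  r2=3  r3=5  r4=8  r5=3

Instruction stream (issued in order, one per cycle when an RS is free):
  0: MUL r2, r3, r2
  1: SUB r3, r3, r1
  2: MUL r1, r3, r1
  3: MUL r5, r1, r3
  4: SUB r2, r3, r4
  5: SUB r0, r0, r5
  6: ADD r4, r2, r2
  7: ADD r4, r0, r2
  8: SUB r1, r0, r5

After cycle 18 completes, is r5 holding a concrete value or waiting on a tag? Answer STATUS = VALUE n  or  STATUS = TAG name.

STATUS = VALUE 0

c1: issue MUL r2<-Mul1 | r0:1,r1:5,r2:Mul1,r3:5,r4:8,r5:3
c2: issue SUB r3<-Add1 | r0:1,r1:5,r2:Mul1,r3:Add1,r4:8,r5:3
c3: issue MUL r1<-Mul2 | r0:1,r1:Mul2,r2:Mul1,r3:Add1,r4:8,r5:3
c4: CDB Add1=0; stall | r0:1,r1:Mul2,r2:Mul1,r3:0,r4:8,r5:3
c5: stall | r0:1,r1:Mul2,r2:Mul1,r3:0,r4:8,r5:3
c6: CDB Mul1=15; issue MUL r5<-Mul1 | r0:1,r1:Mul2,r2:15,r3:0,r4:8,r5:Mul1
c7: issue SUB r2<-Add1 | r0:1,r1:Mul2,r2:Add1,r3:0,r4:8,r5:Mul1
c8: issue SUB r0<-Add2 | r0:Add2,r1:Mul2,r2:Add1,r3:0,r4:8,r5:Mul1
c9: CDB Add1=-8; issue ADD r4<-Add1 | r0:Add2,r1:Mul2,r2:-8,r3:0,r4:Add1,r5:Mul1
c10: CDB Mul2=0; stall | r0:Add2,r1:0,r2:-8,r3:0,r4:Add1,r5:Mul1
c11: CDB Add1=-16; issue ADD r4<-Add1 | r0:Add2,r1:0,r2:-8,r3:0,r4:Add1,r5:Mul1
c12: stall | r0:Add2,r1:0,r2:-8,r3:0,r4:Add1,r5:Mul1
c13: stall | r0:Add2,r1:0,r2:-8,r3:0,r4:Add1,r5:Mul1
c14: stall | r0:Add2,r1:0,r2:-8,r3:0,r4:Add1,r5:Mul1
c15: CDB Mul1=0; stall | r0:Add2,r1:0,r2:-8,r3:0,r4:Add1,r5:0
c16: stall | r0:Add2,r1:0,r2:-8,r3:0,r4:Add1,r5:0
c17: CDB Add2=1; issue SUB r1<-Add2 | r0:1,r1:Add2,r2:-8,r3:0,r4:Add1,r5:0
c18: - | r0:1,r1:Add2,r2:-8,r3:0,r4:Add1,r5:0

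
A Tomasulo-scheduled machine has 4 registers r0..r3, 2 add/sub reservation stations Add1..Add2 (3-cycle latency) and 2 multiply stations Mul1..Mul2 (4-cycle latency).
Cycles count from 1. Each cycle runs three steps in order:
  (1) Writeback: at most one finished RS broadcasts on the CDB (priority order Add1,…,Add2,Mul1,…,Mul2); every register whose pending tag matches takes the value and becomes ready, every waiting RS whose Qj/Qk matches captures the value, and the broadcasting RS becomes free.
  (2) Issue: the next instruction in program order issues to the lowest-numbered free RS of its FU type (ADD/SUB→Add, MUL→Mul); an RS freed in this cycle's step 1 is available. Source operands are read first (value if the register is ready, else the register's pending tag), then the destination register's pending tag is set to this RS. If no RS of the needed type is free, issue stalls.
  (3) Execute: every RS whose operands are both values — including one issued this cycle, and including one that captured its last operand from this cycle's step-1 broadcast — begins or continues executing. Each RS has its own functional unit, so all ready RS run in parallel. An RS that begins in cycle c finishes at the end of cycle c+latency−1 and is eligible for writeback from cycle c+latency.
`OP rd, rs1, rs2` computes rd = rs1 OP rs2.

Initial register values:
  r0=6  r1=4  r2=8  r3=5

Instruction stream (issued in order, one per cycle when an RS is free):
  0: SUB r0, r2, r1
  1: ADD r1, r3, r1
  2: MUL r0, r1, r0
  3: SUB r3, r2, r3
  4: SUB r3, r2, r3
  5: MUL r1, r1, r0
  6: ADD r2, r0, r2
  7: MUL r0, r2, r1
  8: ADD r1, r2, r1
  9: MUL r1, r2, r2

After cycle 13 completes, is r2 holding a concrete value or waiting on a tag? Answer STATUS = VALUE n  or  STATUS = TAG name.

STATUS = VALUE 44

c1: issue SUB r0<-Add1 | r0:Add1,r1:4,r2:8,r3:5
c2: issue ADD r1<-Add2 | r0:Add1,r1:Add2,r2:8,r3:5
c3: issue MUL r0<-Mul1 | r0:Mul1,r1:Add2,r2:8,r3:5
c4: CDB Add1=4; issue SUB r3<-Add1 | r0:Mul1,r1:Add2,r2:8,r3:Add1
c5: CDB Add2=9; issue SUB r3<-Add2 | r0:Mul1,r1:9,r2:8,r3:Add2
c6: issue MUL r1<-Mul2 | r0:Mul1,r1:Mul2,r2:8,r3:Add2
c7: CDB Add1=3; issue ADD r2<-Add1 | r0:Mul1,r1:Mul2,r2:Add1,r3:Add2
c8: stall | r0:Mul1,r1:Mul2,r2:Add1,r3:Add2
c9: CDB Mul1=36; issue MUL r0<-Mul1 | r0:Mul1,r1:Mul2,r2:Add1,r3:Add2
c10: CDB Add2=5; issue ADD r1<-Add2 | r0:Mul1,r1:Add2,r2:Add1,r3:5
c11: stall | r0:Mul1,r1:Add2,r2:Add1,r3:5
c12: CDB Add1=44; stall | r0:Mul1,r1:Add2,r2:44,r3:5
c13: CDB Mul2=324; issue MUL r1<-Mul2 | r0:Mul1,r1:Mul2,r2:44,r3:5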